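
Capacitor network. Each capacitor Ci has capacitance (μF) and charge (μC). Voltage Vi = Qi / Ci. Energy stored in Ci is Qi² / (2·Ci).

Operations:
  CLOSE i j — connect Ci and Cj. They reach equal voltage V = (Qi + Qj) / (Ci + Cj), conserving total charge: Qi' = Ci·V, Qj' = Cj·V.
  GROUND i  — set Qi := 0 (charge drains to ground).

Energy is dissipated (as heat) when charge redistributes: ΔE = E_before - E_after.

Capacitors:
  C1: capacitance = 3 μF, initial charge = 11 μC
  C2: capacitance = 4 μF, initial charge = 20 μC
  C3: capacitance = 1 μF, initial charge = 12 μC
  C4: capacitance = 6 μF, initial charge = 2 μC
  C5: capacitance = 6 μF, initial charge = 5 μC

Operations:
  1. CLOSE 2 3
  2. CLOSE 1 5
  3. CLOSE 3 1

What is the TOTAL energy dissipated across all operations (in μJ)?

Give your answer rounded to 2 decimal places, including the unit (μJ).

Answer: 35.64 μJ

Derivation:
Initial: C1(3μF, Q=11μC, V=3.67V), C2(4μF, Q=20μC, V=5.00V), C3(1μF, Q=12μC, V=12.00V), C4(6μF, Q=2μC, V=0.33V), C5(6μF, Q=5μC, V=0.83V)
Op 1: CLOSE 2-3: Q_total=32.00, C_total=5.00, V=6.40; Q2=25.60, Q3=6.40; dissipated=19.600
Op 2: CLOSE 1-5: Q_total=16.00, C_total=9.00, V=1.78; Q1=5.33, Q5=10.67; dissipated=8.028
Op 3: CLOSE 3-1: Q_total=11.73, C_total=4.00, V=2.93; Q3=2.93, Q1=8.80; dissipated=8.012
Total dissipated: 35.640 μJ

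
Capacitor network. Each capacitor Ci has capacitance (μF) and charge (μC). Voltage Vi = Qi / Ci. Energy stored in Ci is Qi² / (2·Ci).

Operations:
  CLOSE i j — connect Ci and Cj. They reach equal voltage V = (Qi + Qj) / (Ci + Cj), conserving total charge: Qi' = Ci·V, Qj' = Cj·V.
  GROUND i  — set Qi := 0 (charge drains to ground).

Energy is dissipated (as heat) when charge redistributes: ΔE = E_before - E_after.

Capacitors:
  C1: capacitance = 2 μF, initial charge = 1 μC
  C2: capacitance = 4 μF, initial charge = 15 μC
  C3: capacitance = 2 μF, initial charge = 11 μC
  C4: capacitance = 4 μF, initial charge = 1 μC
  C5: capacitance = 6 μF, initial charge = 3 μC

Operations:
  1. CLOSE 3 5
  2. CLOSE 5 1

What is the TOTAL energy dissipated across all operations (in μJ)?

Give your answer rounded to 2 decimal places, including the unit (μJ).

Initial: C1(2μF, Q=1μC, V=0.50V), C2(4μF, Q=15μC, V=3.75V), C3(2μF, Q=11μC, V=5.50V), C4(4μF, Q=1μC, V=0.25V), C5(6μF, Q=3μC, V=0.50V)
Op 1: CLOSE 3-5: Q_total=14.00, C_total=8.00, V=1.75; Q3=3.50, Q5=10.50; dissipated=18.750
Op 2: CLOSE 5-1: Q_total=11.50, C_total=8.00, V=1.44; Q5=8.62, Q1=2.88; dissipated=1.172
Total dissipated: 19.922 μJ

Answer: 19.92 μJ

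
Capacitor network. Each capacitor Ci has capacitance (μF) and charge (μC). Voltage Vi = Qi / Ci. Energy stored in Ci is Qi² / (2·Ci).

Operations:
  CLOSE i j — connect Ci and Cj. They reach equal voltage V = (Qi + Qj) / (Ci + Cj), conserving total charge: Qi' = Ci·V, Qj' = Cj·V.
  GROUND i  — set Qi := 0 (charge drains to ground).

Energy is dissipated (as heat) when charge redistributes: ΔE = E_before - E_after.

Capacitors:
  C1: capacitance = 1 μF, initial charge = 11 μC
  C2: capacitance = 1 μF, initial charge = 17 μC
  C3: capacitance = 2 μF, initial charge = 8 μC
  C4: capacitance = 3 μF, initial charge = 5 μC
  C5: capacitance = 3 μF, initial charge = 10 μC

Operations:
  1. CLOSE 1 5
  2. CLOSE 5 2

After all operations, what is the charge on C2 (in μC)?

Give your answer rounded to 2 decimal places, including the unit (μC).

Answer: 8.19 μC

Derivation:
Initial: C1(1μF, Q=11μC, V=11.00V), C2(1μF, Q=17μC, V=17.00V), C3(2μF, Q=8μC, V=4.00V), C4(3μF, Q=5μC, V=1.67V), C5(3μF, Q=10μC, V=3.33V)
Op 1: CLOSE 1-5: Q_total=21.00, C_total=4.00, V=5.25; Q1=5.25, Q5=15.75; dissipated=22.042
Op 2: CLOSE 5-2: Q_total=32.75, C_total=4.00, V=8.19; Q5=24.56, Q2=8.19; dissipated=51.773
Final charges: Q1=5.25, Q2=8.19, Q3=8.00, Q4=5.00, Q5=24.56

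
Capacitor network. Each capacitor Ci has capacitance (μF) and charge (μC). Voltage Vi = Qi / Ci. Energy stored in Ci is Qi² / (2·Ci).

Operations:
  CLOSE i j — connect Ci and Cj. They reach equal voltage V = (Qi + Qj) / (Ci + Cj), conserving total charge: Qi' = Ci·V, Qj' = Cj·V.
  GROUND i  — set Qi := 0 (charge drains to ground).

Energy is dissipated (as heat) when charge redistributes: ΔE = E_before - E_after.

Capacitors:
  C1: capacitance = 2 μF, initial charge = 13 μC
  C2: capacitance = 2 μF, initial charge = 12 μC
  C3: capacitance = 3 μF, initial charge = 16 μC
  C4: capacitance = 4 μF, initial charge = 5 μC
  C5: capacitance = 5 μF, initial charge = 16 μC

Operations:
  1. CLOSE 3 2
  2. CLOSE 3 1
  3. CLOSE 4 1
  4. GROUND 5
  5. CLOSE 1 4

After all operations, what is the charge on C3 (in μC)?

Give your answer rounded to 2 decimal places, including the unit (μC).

Initial: C1(2μF, Q=13μC, V=6.50V), C2(2μF, Q=12μC, V=6.00V), C3(3μF, Q=16μC, V=5.33V), C4(4μF, Q=5μC, V=1.25V), C5(5μF, Q=16μC, V=3.20V)
Op 1: CLOSE 3-2: Q_total=28.00, C_total=5.00, V=5.60; Q3=16.80, Q2=11.20; dissipated=0.267
Op 2: CLOSE 3-1: Q_total=29.80, C_total=5.00, V=5.96; Q3=17.88, Q1=11.92; dissipated=0.486
Op 3: CLOSE 4-1: Q_total=16.92, C_total=6.00, V=2.82; Q4=11.28, Q1=5.64; dissipated=14.789
Op 4: GROUND 5: Q5=0; energy lost=25.600
Op 5: CLOSE 1-4: Q_total=16.92, C_total=6.00, V=2.82; Q1=5.64, Q4=11.28; dissipated=0.000
Final charges: Q1=5.64, Q2=11.20, Q3=17.88, Q4=11.28, Q5=0.00

Answer: 17.88 μC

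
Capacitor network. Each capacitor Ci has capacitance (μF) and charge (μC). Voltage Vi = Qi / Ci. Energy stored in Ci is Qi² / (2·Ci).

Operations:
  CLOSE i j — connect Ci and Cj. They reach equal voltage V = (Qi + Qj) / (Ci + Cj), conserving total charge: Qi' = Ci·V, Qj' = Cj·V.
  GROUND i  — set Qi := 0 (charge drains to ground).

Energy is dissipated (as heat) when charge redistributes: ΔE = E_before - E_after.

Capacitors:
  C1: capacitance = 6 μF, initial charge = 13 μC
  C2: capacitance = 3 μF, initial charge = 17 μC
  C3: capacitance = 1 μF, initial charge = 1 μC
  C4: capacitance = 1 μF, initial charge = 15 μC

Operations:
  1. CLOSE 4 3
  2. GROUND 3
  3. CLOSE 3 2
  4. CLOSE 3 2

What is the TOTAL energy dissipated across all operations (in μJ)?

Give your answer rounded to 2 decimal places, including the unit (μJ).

Answer: 93.04 μJ

Derivation:
Initial: C1(6μF, Q=13μC, V=2.17V), C2(3μF, Q=17μC, V=5.67V), C3(1μF, Q=1μC, V=1.00V), C4(1μF, Q=15μC, V=15.00V)
Op 1: CLOSE 4-3: Q_total=16.00, C_total=2.00, V=8.00; Q4=8.00, Q3=8.00; dissipated=49.000
Op 2: GROUND 3: Q3=0; energy lost=32.000
Op 3: CLOSE 3-2: Q_total=17.00, C_total=4.00, V=4.25; Q3=4.25, Q2=12.75; dissipated=12.042
Op 4: CLOSE 3-2: Q_total=17.00, C_total=4.00, V=4.25; Q3=4.25, Q2=12.75; dissipated=0.000
Total dissipated: 93.042 μJ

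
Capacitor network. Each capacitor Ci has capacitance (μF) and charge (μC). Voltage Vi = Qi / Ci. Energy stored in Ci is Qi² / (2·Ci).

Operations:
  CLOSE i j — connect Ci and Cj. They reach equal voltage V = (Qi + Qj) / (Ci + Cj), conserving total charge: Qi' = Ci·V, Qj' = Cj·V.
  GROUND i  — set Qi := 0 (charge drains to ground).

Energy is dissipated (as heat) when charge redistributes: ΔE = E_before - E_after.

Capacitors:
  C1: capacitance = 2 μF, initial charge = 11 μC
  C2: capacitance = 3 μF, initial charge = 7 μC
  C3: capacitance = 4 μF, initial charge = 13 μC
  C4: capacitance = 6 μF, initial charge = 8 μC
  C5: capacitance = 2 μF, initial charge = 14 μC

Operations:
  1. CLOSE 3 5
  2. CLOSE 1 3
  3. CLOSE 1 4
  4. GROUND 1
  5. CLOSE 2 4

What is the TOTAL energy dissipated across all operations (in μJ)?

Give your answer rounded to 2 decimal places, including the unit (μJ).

Initial: C1(2μF, Q=11μC, V=5.50V), C2(3μF, Q=7μC, V=2.33V), C3(4μF, Q=13μC, V=3.25V), C4(6μF, Q=8μC, V=1.33V), C5(2μF, Q=14μC, V=7.00V)
Op 1: CLOSE 3-5: Q_total=27.00, C_total=6.00, V=4.50; Q3=18.00, Q5=9.00; dissipated=9.375
Op 2: CLOSE 1-3: Q_total=29.00, C_total=6.00, V=4.83; Q1=9.67, Q3=19.33; dissipated=0.667
Op 3: CLOSE 1-4: Q_total=17.67, C_total=8.00, V=2.21; Q1=4.42, Q4=13.25; dissipated=9.188
Op 4: GROUND 1: Q1=0; energy lost=4.877
Op 5: CLOSE 2-4: Q_total=20.25, C_total=9.00, V=2.25; Q2=6.75, Q4=13.50; dissipated=0.016
Total dissipated: 24.122 μJ

Answer: 24.12 μJ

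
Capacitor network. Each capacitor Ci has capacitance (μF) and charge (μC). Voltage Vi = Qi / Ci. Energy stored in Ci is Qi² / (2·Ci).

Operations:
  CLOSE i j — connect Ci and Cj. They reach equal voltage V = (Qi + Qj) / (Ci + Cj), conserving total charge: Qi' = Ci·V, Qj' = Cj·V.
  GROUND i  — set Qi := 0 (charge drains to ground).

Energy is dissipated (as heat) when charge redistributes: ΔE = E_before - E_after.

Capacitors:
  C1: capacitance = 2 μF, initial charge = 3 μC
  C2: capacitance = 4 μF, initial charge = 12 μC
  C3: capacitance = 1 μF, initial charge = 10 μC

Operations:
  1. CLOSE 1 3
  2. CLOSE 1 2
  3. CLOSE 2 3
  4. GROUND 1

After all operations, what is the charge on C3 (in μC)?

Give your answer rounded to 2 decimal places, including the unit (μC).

Answer: 3.62 μC

Derivation:
Initial: C1(2μF, Q=3μC, V=1.50V), C2(4μF, Q=12μC, V=3.00V), C3(1μF, Q=10μC, V=10.00V)
Op 1: CLOSE 1-3: Q_total=13.00, C_total=3.00, V=4.33; Q1=8.67, Q3=4.33; dissipated=24.083
Op 2: CLOSE 1-2: Q_total=20.67, C_total=6.00, V=3.44; Q1=6.89, Q2=13.78; dissipated=1.185
Op 3: CLOSE 2-3: Q_total=18.11, C_total=5.00, V=3.62; Q2=14.49, Q3=3.62; dissipated=0.316
Op 4: GROUND 1: Q1=0; energy lost=11.864
Final charges: Q1=0.00, Q2=14.49, Q3=3.62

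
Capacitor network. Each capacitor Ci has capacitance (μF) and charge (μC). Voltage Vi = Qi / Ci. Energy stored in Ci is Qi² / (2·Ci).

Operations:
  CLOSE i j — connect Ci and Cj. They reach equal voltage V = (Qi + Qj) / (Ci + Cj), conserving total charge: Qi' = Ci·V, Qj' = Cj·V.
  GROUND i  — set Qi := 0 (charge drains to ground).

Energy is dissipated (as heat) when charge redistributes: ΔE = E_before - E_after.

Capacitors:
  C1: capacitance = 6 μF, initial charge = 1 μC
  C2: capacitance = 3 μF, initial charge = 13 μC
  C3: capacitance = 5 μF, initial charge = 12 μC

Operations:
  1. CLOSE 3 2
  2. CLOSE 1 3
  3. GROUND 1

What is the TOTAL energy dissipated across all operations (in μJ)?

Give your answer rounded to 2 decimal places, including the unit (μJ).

Answer: 22.29 μJ

Derivation:
Initial: C1(6μF, Q=1μC, V=0.17V), C2(3μF, Q=13μC, V=4.33V), C3(5μF, Q=12μC, V=2.40V)
Op 1: CLOSE 3-2: Q_total=25.00, C_total=8.00, V=3.12; Q3=15.62, Q2=9.38; dissipated=3.504
Op 2: CLOSE 1-3: Q_total=16.62, C_total=11.00, V=1.51; Q1=9.07, Q3=7.56; dissipated=11.934
Op 3: GROUND 1: Q1=0; energy lost=6.853
Total dissipated: 22.291 μJ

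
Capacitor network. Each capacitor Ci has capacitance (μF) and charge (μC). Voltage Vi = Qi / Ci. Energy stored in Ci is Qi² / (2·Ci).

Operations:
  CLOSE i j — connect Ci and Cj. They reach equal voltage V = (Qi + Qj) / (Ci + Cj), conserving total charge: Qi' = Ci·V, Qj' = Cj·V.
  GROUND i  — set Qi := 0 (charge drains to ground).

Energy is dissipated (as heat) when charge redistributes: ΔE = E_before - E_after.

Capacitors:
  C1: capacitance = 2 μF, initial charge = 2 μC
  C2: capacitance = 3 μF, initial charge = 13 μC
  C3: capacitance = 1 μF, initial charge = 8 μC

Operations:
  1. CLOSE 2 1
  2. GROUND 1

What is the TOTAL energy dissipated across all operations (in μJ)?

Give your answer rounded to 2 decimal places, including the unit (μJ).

Initial: C1(2μF, Q=2μC, V=1.00V), C2(3μF, Q=13μC, V=4.33V), C3(1μF, Q=8μC, V=8.00V)
Op 1: CLOSE 2-1: Q_total=15.00, C_total=5.00, V=3.00; Q2=9.00, Q1=6.00; dissipated=6.667
Op 2: GROUND 1: Q1=0; energy lost=9.000
Total dissipated: 15.667 μJ

Answer: 15.67 μJ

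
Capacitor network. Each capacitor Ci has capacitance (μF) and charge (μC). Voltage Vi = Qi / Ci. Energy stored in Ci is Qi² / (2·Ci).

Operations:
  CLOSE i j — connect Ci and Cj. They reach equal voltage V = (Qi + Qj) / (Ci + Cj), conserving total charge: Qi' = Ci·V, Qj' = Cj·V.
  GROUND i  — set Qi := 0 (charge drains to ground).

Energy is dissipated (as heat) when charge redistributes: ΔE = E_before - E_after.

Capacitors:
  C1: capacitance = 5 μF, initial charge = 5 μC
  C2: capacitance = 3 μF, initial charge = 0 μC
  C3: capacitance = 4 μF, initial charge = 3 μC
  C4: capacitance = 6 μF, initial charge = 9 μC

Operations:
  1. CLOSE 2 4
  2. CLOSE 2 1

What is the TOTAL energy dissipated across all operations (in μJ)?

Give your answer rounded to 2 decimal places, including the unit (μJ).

Initial: C1(5μF, Q=5μC, V=1.00V), C2(3μF, Q=0μC, V=0.00V), C3(4μF, Q=3μC, V=0.75V), C4(6μF, Q=9μC, V=1.50V)
Op 1: CLOSE 2-4: Q_total=9.00, C_total=9.00, V=1.00; Q2=3.00, Q4=6.00; dissipated=2.250
Op 2: CLOSE 2-1: Q_total=8.00, C_total=8.00, V=1.00; Q2=3.00, Q1=5.00; dissipated=0.000
Total dissipated: 2.250 μJ

Answer: 2.25 μJ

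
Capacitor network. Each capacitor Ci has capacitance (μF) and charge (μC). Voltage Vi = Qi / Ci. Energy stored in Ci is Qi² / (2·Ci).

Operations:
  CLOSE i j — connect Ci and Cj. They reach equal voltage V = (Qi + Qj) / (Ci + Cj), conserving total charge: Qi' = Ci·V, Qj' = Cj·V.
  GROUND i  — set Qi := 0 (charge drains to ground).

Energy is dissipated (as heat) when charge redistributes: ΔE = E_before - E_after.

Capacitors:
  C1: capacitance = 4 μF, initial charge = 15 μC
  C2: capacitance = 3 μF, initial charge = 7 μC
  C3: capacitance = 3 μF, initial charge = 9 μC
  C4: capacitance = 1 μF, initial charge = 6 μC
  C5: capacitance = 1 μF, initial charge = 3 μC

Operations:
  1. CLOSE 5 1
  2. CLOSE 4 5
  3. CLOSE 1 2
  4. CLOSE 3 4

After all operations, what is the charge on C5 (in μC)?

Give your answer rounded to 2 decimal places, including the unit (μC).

Answer: 4.80 μC

Derivation:
Initial: C1(4μF, Q=15μC, V=3.75V), C2(3μF, Q=7μC, V=2.33V), C3(3μF, Q=9μC, V=3.00V), C4(1μF, Q=6μC, V=6.00V), C5(1μF, Q=3μC, V=3.00V)
Op 1: CLOSE 5-1: Q_total=18.00, C_total=5.00, V=3.60; Q5=3.60, Q1=14.40; dissipated=0.225
Op 2: CLOSE 4-5: Q_total=9.60, C_total=2.00, V=4.80; Q4=4.80, Q5=4.80; dissipated=1.440
Op 3: CLOSE 1-2: Q_total=21.40, C_total=7.00, V=3.06; Q1=12.23, Q2=9.17; dissipated=1.375
Op 4: CLOSE 3-4: Q_total=13.80, C_total=4.00, V=3.45; Q3=10.35, Q4=3.45; dissipated=1.215
Final charges: Q1=12.23, Q2=9.17, Q3=10.35, Q4=3.45, Q5=4.80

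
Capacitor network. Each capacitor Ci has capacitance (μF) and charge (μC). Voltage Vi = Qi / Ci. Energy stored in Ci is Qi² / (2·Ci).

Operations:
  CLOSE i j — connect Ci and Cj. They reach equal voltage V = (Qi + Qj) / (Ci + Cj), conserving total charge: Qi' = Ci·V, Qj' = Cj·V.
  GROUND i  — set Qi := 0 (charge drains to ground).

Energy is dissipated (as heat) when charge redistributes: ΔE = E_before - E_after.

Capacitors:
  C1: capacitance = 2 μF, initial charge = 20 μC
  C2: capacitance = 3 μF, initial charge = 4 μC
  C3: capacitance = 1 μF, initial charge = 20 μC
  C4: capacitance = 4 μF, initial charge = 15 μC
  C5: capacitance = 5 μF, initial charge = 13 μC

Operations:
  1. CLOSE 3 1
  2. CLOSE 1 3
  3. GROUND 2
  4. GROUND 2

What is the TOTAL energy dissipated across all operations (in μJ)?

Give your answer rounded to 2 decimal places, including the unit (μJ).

Initial: C1(2μF, Q=20μC, V=10.00V), C2(3μF, Q=4μC, V=1.33V), C3(1μF, Q=20μC, V=20.00V), C4(4μF, Q=15μC, V=3.75V), C5(5μF, Q=13μC, V=2.60V)
Op 1: CLOSE 3-1: Q_total=40.00, C_total=3.00, V=13.33; Q3=13.33, Q1=26.67; dissipated=33.333
Op 2: CLOSE 1-3: Q_total=40.00, C_total=3.00, V=13.33; Q1=26.67, Q3=13.33; dissipated=0.000
Op 3: GROUND 2: Q2=0; energy lost=2.667
Op 4: GROUND 2: Q2=0; energy lost=0.000
Total dissipated: 36.000 μJ

Answer: 36.00 μJ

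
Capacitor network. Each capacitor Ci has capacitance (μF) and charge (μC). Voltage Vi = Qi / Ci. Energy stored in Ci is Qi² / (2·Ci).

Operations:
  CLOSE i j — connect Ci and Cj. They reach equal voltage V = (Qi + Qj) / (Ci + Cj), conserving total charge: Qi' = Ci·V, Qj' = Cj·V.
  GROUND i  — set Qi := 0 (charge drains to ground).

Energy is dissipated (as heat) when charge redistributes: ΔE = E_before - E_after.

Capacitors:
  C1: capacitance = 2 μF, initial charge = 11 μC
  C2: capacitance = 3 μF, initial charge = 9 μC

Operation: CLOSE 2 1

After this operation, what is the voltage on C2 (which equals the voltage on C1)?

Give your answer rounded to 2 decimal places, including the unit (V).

Initial: C1(2μF, Q=11μC, V=5.50V), C2(3μF, Q=9μC, V=3.00V)
Op 1: CLOSE 2-1: Q_total=20.00, C_total=5.00, V=4.00; Q2=12.00, Q1=8.00; dissipated=3.750

Answer: 4.00 V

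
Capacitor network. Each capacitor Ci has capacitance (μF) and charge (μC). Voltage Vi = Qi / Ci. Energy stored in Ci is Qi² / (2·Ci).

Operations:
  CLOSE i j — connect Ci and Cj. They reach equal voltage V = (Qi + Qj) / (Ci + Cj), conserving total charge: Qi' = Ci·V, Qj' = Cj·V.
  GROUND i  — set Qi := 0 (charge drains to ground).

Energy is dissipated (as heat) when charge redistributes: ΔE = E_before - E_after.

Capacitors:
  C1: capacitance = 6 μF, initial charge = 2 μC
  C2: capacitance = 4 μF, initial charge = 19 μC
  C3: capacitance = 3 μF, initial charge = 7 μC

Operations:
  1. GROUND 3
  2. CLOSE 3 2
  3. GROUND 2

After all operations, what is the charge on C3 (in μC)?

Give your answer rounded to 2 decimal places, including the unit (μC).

Initial: C1(6μF, Q=2μC, V=0.33V), C2(4μF, Q=19μC, V=4.75V), C3(3μF, Q=7μC, V=2.33V)
Op 1: GROUND 3: Q3=0; energy lost=8.167
Op 2: CLOSE 3-2: Q_total=19.00, C_total=7.00, V=2.71; Q3=8.14, Q2=10.86; dissipated=19.339
Op 3: GROUND 2: Q2=0; energy lost=14.735
Final charges: Q1=2.00, Q2=0.00, Q3=8.14

Answer: 8.14 μC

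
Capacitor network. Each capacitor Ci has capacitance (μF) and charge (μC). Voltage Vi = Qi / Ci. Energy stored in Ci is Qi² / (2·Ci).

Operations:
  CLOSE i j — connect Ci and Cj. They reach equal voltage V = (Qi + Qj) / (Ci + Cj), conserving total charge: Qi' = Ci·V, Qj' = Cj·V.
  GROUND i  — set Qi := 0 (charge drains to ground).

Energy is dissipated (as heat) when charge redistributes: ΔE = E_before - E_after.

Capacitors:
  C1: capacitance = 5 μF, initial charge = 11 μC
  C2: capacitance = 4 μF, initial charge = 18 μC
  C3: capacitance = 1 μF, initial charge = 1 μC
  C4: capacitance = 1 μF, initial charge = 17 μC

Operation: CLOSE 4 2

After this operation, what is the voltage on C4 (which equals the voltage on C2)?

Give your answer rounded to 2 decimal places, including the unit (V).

Answer: 7.00 V

Derivation:
Initial: C1(5μF, Q=11μC, V=2.20V), C2(4μF, Q=18μC, V=4.50V), C3(1μF, Q=1μC, V=1.00V), C4(1μF, Q=17μC, V=17.00V)
Op 1: CLOSE 4-2: Q_total=35.00, C_total=5.00, V=7.00; Q4=7.00, Q2=28.00; dissipated=62.500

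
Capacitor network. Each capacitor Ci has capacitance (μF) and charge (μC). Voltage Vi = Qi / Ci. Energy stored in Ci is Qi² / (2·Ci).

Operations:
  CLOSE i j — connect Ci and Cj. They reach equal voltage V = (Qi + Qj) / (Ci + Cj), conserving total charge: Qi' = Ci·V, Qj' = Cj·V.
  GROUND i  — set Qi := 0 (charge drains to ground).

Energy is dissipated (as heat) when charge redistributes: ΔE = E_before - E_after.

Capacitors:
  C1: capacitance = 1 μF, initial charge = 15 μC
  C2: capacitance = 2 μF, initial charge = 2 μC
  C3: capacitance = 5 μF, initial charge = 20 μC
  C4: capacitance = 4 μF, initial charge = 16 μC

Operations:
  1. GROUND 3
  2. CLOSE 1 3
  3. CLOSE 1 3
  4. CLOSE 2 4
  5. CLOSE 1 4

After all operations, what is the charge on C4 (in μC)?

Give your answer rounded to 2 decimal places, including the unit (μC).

Answer: 11.60 μC

Derivation:
Initial: C1(1μF, Q=15μC, V=15.00V), C2(2μF, Q=2μC, V=1.00V), C3(5μF, Q=20μC, V=4.00V), C4(4μF, Q=16μC, V=4.00V)
Op 1: GROUND 3: Q3=0; energy lost=40.000
Op 2: CLOSE 1-3: Q_total=15.00, C_total=6.00, V=2.50; Q1=2.50, Q3=12.50; dissipated=93.750
Op 3: CLOSE 1-3: Q_total=15.00, C_total=6.00, V=2.50; Q1=2.50, Q3=12.50; dissipated=0.000
Op 4: CLOSE 2-4: Q_total=18.00, C_total=6.00, V=3.00; Q2=6.00, Q4=12.00; dissipated=6.000
Op 5: CLOSE 1-4: Q_total=14.50, C_total=5.00, V=2.90; Q1=2.90, Q4=11.60; dissipated=0.100
Final charges: Q1=2.90, Q2=6.00, Q3=12.50, Q4=11.60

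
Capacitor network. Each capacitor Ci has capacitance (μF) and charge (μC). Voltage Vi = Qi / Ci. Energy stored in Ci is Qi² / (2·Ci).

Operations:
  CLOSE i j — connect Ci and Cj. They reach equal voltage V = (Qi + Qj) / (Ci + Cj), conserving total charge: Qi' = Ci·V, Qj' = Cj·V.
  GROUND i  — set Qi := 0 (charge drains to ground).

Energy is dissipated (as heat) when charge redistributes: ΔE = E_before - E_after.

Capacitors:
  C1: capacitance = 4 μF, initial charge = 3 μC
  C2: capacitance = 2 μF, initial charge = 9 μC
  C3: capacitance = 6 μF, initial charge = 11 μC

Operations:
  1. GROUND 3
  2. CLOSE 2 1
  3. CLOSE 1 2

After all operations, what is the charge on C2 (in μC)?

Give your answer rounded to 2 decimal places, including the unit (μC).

Initial: C1(4μF, Q=3μC, V=0.75V), C2(2μF, Q=9μC, V=4.50V), C3(6μF, Q=11μC, V=1.83V)
Op 1: GROUND 3: Q3=0; energy lost=10.083
Op 2: CLOSE 2-1: Q_total=12.00, C_total=6.00, V=2.00; Q2=4.00, Q1=8.00; dissipated=9.375
Op 3: CLOSE 1-2: Q_total=12.00, C_total=6.00, V=2.00; Q1=8.00, Q2=4.00; dissipated=0.000
Final charges: Q1=8.00, Q2=4.00, Q3=0.00

Answer: 4.00 μC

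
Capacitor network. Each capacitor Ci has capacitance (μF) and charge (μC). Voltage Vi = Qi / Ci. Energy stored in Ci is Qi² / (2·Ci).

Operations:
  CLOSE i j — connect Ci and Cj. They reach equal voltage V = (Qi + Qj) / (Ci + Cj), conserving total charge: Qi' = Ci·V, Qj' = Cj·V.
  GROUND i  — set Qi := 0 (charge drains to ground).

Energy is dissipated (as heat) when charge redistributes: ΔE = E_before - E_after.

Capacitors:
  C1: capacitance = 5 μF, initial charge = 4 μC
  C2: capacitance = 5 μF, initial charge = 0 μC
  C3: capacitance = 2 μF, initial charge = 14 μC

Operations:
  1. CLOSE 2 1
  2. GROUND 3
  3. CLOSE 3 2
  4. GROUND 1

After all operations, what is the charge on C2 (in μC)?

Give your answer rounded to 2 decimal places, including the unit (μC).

Answer: 1.43 μC

Derivation:
Initial: C1(5μF, Q=4μC, V=0.80V), C2(5μF, Q=0μC, V=0.00V), C3(2μF, Q=14μC, V=7.00V)
Op 1: CLOSE 2-1: Q_total=4.00, C_total=10.00, V=0.40; Q2=2.00, Q1=2.00; dissipated=0.800
Op 2: GROUND 3: Q3=0; energy lost=49.000
Op 3: CLOSE 3-2: Q_total=2.00, C_total=7.00, V=0.29; Q3=0.57, Q2=1.43; dissipated=0.114
Op 4: GROUND 1: Q1=0; energy lost=0.400
Final charges: Q1=0.00, Q2=1.43, Q3=0.57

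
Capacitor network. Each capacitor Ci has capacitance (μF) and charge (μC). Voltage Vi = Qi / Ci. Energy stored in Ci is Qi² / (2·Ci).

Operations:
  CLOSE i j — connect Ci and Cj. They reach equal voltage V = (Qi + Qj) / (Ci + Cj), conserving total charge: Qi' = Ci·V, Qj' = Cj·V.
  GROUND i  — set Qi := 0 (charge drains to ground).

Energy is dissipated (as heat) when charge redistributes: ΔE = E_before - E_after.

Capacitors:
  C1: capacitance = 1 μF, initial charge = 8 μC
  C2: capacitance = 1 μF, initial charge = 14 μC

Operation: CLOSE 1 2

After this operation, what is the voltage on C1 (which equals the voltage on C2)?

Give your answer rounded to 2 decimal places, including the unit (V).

Initial: C1(1μF, Q=8μC, V=8.00V), C2(1μF, Q=14μC, V=14.00V)
Op 1: CLOSE 1-2: Q_total=22.00, C_total=2.00, V=11.00; Q1=11.00, Q2=11.00; dissipated=9.000

Answer: 11.00 V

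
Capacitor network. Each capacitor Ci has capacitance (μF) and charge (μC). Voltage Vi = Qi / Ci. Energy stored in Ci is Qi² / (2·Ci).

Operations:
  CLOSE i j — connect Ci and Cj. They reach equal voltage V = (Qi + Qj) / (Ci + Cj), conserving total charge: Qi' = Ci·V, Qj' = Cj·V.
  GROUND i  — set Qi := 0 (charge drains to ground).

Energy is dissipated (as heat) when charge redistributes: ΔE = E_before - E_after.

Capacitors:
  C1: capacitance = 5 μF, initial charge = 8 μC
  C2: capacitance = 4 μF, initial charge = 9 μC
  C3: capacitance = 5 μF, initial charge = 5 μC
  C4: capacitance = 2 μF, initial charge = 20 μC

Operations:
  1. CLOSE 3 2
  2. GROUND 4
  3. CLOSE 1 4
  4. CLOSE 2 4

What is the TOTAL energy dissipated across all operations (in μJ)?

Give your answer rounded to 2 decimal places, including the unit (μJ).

Answer: 103.68 μJ

Derivation:
Initial: C1(5μF, Q=8μC, V=1.60V), C2(4μF, Q=9μC, V=2.25V), C3(5μF, Q=5μC, V=1.00V), C4(2μF, Q=20μC, V=10.00V)
Op 1: CLOSE 3-2: Q_total=14.00, C_total=9.00, V=1.56; Q3=7.78, Q2=6.22; dissipated=1.736
Op 2: GROUND 4: Q4=0; energy lost=100.000
Op 3: CLOSE 1-4: Q_total=8.00, C_total=7.00, V=1.14; Q1=5.71, Q4=2.29; dissipated=1.829
Op 4: CLOSE 2-4: Q_total=8.51, C_total=6.00, V=1.42; Q2=5.67, Q4=2.84; dissipated=0.114
Total dissipated: 103.678 μJ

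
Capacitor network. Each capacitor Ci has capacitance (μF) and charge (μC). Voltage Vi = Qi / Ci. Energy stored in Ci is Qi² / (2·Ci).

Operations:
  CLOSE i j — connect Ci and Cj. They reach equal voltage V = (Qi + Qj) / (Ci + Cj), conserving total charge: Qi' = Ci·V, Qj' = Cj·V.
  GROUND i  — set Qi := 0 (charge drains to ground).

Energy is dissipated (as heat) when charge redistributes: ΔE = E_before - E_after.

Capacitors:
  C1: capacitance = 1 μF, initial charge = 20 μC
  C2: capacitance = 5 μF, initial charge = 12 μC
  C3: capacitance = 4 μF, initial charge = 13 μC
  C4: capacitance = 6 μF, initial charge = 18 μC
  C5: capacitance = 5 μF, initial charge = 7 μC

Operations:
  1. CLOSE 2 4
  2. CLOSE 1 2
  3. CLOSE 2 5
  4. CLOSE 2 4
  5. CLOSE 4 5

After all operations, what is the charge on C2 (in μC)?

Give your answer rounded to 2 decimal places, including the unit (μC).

Answer: 15.40 μC

Derivation:
Initial: C1(1μF, Q=20μC, V=20.00V), C2(5μF, Q=12μC, V=2.40V), C3(4μF, Q=13μC, V=3.25V), C4(6μF, Q=18μC, V=3.00V), C5(5μF, Q=7μC, V=1.40V)
Op 1: CLOSE 2-4: Q_total=30.00, C_total=11.00, V=2.73; Q2=13.64, Q4=16.36; dissipated=0.491
Op 2: CLOSE 1-2: Q_total=33.64, C_total=6.00, V=5.61; Q1=5.61, Q2=28.03; dissipated=124.311
Op 3: CLOSE 2-5: Q_total=35.03, C_total=10.00, V=3.50; Q2=17.52, Q5=17.52; dissipated=22.114
Op 4: CLOSE 2-4: Q_total=33.88, C_total=11.00, V=3.08; Q2=15.40, Q4=18.48; dissipated=0.821
Op 5: CLOSE 4-5: Q_total=35.99, C_total=11.00, V=3.27; Q4=19.63, Q5=16.36; dissipated=0.244
Final charges: Q1=5.61, Q2=15.40, Q3=13.00, Q4=19.63, Q5=16.36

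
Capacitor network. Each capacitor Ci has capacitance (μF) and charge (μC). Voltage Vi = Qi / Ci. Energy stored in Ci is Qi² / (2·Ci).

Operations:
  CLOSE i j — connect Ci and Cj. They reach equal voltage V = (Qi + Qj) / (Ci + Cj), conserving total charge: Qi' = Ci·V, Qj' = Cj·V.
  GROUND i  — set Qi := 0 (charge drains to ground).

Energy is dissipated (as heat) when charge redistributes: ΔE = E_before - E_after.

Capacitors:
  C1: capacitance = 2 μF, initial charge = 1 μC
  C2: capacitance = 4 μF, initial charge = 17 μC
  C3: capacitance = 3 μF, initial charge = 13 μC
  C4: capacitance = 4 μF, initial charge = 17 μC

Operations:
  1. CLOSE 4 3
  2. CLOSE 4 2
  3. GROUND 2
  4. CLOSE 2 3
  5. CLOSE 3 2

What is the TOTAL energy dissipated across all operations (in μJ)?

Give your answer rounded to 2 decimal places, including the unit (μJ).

Initial: C1(2μF, Q=1μC, V=0.50V), C2(4μF, Q=17μC, V=4.25V), C3(3μF, Q=13μC, V=4.33V), C4(4μF, Q=17μC, V=4.25V)
Op 1: CLOSE 4-3: Q_total=30.00, C_total=7.00, V=4.29; Q4=17.14, Q3=12.86; dissipated=0.006
Op 2: CLOSE 4-2: Q_total=34.14, C_total=8.00, V=4.27; Q4=17.07, Q2=17.07; dissipated=0.001
Op 3: GROUND 2: Q2=0; energy lost=36.429
Op 4: CLOSE 2-3: Q_total=12.86, C_total=7.00, V=1.84; Q2=7.35, Q3=5.51; dissipated=15.743
Op 5: CLOSE 3-2: Q_total=12.86, C_total=7.00, V=1.84; Q3=5.51, Q2=7.35; dissipated=0.000
Total dissipated: 52.180 μJ

Answer: 52.18 μJ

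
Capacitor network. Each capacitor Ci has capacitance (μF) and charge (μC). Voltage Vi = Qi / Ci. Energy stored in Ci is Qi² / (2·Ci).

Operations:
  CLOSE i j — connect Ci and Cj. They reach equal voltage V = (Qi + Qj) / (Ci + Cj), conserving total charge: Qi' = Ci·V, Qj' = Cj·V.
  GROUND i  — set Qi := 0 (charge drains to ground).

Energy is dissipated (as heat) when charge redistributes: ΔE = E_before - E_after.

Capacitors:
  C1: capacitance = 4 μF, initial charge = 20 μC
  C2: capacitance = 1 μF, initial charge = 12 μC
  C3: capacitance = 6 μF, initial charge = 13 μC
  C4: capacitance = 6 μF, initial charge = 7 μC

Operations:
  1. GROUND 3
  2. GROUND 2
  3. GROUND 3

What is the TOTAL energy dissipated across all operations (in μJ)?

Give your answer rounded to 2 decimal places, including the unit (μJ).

Answer: 86.08 μJ

Derivation:
Initial: C1(4μF, Q=20μC, V=5.00V), C2(1μF, Q=12μC, V=12.00V), C3(6μF, Q=13μC, V=2.17V), C4(6μF, Q=7μC, V=1.17V)
Op 1: GROUND 3: Q3=0; energy lost=14.083
Op 2: GROUND 2: Q2=0; energy lost=72.000
Op 3: GROUND 3: Q3=0; energy lost=0.000
Total dissipated: 86.083 μJ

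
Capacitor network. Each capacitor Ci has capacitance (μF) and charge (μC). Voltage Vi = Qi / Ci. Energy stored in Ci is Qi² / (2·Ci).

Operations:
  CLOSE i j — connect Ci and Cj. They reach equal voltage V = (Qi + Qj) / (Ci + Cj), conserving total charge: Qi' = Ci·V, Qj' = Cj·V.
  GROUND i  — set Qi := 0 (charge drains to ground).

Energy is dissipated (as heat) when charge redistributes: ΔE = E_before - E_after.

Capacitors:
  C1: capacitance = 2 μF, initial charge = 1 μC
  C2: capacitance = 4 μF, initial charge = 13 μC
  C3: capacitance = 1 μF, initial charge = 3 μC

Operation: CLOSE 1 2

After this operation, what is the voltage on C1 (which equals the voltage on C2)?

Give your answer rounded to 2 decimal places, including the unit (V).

Answer: 2.33 V

Derivation:
Initial: C1(2μF, Q=1μC, V=0.50V), C2(4μF, Q=13μC, V=3.25V), C3(1μF, Q=3μC, V=3.00V)
Op 1: CLOSE 1-2: Q_total=14.00, C_total=6.00, V=2.33; Q1=4.67, Q2=9.33; dissipated=5.042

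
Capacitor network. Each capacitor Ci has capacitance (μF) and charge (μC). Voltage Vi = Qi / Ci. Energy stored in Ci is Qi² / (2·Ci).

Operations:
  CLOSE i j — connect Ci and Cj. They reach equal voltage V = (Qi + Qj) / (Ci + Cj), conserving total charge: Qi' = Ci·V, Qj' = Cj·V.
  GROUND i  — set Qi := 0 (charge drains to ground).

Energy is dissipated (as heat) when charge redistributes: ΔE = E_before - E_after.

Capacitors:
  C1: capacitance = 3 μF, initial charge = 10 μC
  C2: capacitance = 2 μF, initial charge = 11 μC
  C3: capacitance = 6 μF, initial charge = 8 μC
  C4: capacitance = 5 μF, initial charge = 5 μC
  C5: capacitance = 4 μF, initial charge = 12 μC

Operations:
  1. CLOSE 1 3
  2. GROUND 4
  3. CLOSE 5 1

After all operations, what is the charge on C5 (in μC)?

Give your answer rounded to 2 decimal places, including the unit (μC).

Answer: 10.29 μC

Derivation:
Initial: C1(3μF, Q=10μC, V=3.33V), C2(2μF, Q=11μC, V=5.50V), C3(6μF, Q=8μC, V=1.33V), C4(5μF, Q=5μC, V=1.00V), C5(4μF, Q=12μC, V=3.00V)
Op 1: CLOSE 1-3: Q_total=18.00, C_total=9.00, V=2.00; Q1=6.00, Q3=12.00; dissipated=4.000
Op 2: GROUND 4: Q4=0; energy lost=2.500
Op 3: CLOSE 5-1: Q_total=18.00, C_total=7.00, V=2.57; Q5=10.29, Q1=7.71; dissipated=0.857
Final charges: Q1=7.71, Q2=11.00, Q3=12.00, Q4=0.00, Q5=10.29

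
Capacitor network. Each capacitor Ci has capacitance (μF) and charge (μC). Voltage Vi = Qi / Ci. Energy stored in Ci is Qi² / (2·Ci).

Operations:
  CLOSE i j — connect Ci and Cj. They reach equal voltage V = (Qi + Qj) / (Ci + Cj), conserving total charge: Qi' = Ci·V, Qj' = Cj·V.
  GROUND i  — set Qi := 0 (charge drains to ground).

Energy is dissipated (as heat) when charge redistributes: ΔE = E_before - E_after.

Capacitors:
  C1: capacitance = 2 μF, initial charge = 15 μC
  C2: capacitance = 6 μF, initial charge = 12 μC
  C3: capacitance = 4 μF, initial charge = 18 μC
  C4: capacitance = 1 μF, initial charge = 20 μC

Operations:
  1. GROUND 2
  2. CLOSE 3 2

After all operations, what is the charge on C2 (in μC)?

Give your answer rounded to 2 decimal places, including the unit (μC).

Initial: C1(2μF, Q=15μC, V=7.50V), C2(6μF, Q=12μC, V=2.00V), C3(4μF, Q=18μC, V=4.50V), C4(1μF, Q=20μC, V=20.00V)
Op 1: GROUND 2: Q2=0; energy lost=12.000
Op 2: CLOSE 3-2: Q_total=18.00, C_total=10.00, V=1.80; Q3=7.20, Q2=10.80; dissipated=24.300
Final charges: Q1=15.00, Q2=10.80, Q3=7.20, Q4=20.00

Answer: 10.80 μC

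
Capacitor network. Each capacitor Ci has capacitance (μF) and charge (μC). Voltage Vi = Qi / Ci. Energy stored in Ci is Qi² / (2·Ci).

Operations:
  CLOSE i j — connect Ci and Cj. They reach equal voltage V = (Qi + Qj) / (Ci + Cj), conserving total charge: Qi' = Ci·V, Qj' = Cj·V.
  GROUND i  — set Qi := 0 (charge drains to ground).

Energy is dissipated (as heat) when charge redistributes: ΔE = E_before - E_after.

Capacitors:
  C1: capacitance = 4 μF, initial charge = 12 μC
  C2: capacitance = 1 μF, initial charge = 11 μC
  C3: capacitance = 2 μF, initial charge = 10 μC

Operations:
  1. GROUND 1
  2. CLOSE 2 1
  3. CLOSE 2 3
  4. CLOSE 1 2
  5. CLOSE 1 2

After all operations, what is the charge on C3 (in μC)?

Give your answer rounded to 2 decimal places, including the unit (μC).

Answer: 8.13 μC

Derivation:
Initial: C1(4μF, Q=12μC, V=3.00V), C2(1μF, Q=11μC, V=11.00V), C3(2μF, Q=10μC, V=5.00V)
Op 1: GROUND 1: Q1=0; energy lost=18.000
Op 2: CLOSE 2-1: Q_total=11.00, C_total=5.00, V=2.20; Q2=2.20, Q1=8.80; dissipated=48.400
Op 3: CLOSE 2-3: Q_total=12.20, C_total=3.00, V=4.07; Q2=4.07, Q3=8.13; dissipated=2.613
Op 4: CLOSE 1-2: Q_total=12.87, C_total=5.00, V=2.57; Q1=10.29, Q2=2.57; dissipated=1.394
Op 5: CLOSE 1-2: Q_total=12.87, C_total=5.00, V=2.57; Q1=10.29, Q2=2.57; dissipated=0.000
Final charges: Q1=10.29, Q2=2.57, Q3=8.13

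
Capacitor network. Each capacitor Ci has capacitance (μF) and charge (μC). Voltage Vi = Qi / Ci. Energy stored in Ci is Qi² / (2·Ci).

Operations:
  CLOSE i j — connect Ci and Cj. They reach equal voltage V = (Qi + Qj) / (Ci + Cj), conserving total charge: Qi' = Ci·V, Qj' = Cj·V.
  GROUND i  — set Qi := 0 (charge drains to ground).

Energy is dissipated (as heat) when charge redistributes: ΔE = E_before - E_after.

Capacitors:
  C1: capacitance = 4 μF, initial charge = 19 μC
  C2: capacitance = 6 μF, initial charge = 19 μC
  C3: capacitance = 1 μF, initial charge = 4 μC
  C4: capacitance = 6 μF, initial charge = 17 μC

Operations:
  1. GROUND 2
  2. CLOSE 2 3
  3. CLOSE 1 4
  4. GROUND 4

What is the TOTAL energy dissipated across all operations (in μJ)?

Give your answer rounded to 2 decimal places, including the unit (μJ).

Initial: C1(4μF, Q=19μC, V=4.75V), C2(6μF, Q=19μC, V=3.17V), C3(1μF, Q=4μC, V=4.00V), C4(6μF, Q=17μC, V=2.83V)
Op 1: GROUND 2: Q2=0; energy lost=30.083
Op 2: CLOSE 2-3: Q_total=4.00, C_total=7.00, V=0.57; Q2=3.43, Q3=0.57; dissipated=6.857
Op 3: CLOSE 1-4: Q_total=36.00, C_total=10.00, V=3.60; Q1=14.40, Q4=21.60; dissipated=4.408
Op 4: GROUND 4: Q4=0; energy lost=38.880
Total dissipated: 80.229 μJ

Answer: 80.23 μJ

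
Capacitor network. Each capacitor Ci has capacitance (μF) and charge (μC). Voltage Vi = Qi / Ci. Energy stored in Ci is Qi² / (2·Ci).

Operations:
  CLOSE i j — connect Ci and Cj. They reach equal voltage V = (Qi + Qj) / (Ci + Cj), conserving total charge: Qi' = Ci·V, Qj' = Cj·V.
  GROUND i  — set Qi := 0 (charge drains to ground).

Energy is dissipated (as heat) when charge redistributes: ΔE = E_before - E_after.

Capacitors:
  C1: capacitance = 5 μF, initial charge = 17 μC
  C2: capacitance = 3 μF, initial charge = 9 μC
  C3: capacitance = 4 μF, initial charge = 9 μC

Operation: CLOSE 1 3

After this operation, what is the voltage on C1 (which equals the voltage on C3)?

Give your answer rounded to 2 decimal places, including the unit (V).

Initial: C1(5μF, Q=17μC, V=3.40V), C2(3μF, Q=9μC, V=3.00V), C3(4μF, Q=9μC, V=2.25V)
Op 1: CLOSE 1-3: Q_total=26.00, C_total=9.00, V=2.89; Q1=14.44, Q3=11.56; dissipated=1.469

Answer: 2.89 V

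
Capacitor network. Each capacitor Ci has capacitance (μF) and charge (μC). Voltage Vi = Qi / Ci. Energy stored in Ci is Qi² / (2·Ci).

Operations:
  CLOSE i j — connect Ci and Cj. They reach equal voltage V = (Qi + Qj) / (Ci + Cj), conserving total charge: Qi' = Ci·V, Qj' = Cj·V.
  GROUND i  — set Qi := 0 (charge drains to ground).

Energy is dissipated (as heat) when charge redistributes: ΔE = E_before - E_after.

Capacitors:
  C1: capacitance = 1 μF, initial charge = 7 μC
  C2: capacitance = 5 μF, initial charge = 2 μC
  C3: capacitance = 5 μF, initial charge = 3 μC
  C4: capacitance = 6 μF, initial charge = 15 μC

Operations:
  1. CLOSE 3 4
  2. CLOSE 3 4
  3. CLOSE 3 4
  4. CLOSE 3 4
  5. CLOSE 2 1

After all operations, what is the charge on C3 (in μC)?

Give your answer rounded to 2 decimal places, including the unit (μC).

Answer: 8.18 μC

Derivation:
Initial: C1(1μF, Q=7μC, V=7.00V), C2(5μF, Q=2μC, V=0.40V), C3(5μF, Q=3μC, V=0.60V), C4(6μF, Q=15μC, V=2.50V)
Op 1: CLOSE 3-4: Q_total=18.00, C_total=11.00, V=1.64; Q3=8.18, Q4=9.82; dissipated=4.923
Op 2: CLOSE 3-4: Q_total=18.00, C_total=11.00, V=1.64; Q3=8.18, Q4=9.82; dissipated=0.000
Op 3: CLOSE 3-4: Q_total=18.00, C_total=11.00, V=1.64; Q3=8.18, Q4=9.82; dissipated=0.000
Op 4: CLOSE 3-4: Q_total=18.00, C_total=11.00, V=1.64; Q3=8.18, Q4=9.82; dissipated=0.000
Op 5: CLOSE 2-1: Q_total=9.00, C_total=6.00, V=1.50; Q2=7.50, Q1=1.50; dissipated=18.150
Final charges: Q1=1.50, Q2=7.50, Q3=8.18, Q4=9.82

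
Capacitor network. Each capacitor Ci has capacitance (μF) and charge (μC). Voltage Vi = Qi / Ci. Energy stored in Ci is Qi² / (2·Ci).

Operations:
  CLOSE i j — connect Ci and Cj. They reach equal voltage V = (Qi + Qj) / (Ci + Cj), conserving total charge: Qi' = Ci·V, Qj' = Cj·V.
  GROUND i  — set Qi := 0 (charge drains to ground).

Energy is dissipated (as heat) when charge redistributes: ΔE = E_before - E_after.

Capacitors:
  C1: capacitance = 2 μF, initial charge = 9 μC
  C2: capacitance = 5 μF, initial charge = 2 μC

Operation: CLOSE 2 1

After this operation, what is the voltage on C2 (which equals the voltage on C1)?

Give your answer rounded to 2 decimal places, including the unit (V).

Answer: 1.57 V

Derivation:
Initial: C1(2μF, Q=9μC, V=4.50V), C2(5μF, Q=2μC, V=0.40V)
Op 1: CLOSE 2-1: Q_total=11.00, C_total=7.00, V=1.57; Q2=7.86, Q1=3.14; dissipated=12.007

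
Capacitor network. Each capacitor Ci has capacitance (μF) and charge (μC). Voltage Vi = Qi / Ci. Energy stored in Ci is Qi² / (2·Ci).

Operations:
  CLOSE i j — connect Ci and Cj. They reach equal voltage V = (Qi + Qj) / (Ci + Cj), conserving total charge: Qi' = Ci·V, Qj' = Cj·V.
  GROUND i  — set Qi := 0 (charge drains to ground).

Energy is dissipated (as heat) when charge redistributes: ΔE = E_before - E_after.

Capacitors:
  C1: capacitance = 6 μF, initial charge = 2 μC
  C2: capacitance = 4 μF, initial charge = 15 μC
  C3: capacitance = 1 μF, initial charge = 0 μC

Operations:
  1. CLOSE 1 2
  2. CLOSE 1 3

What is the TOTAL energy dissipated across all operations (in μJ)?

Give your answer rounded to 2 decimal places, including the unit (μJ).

Answer: 15.25 μJ

Derivation:
Initial: C1(6μF, Q=2μC, V=0.33V), C2(4μF, Q=15μC, V=3.75V), C3(1μF, Q=0μC, V=0.00V)
Op 1: CLOSE 1-2: Q_total=17.00, C_total=10.00, V=1.70; Q1=10.20, Q2=6.80; dissipated=14.008
Op 2: CLOSE 1-3: Q_total=10.20, C_total=7.00, V=1.46; Q1=8.74, Q3=1.46; dissipated=1.239
Total dissipated: 15.247 μJ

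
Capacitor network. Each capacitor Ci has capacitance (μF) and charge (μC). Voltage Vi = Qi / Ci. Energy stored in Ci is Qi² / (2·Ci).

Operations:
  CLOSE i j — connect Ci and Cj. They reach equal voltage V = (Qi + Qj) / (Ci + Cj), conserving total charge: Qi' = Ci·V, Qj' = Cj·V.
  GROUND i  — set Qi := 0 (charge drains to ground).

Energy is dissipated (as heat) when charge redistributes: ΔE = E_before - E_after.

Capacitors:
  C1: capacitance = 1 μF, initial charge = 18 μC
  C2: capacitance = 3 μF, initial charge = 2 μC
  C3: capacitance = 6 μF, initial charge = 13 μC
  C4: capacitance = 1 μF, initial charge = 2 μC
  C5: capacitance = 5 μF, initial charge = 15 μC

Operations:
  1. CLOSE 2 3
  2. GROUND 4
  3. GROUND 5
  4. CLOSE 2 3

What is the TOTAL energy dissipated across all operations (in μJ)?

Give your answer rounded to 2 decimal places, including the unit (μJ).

Initial: C1(1μF, Q=18μC, V=18.00V), C2(3μF, Q=2μC, V=0.67V), C3(6μF, Q=13μC, V=2.17V), C4(1μF, Q=2μC, V=2.00V), C5(5μF, Q=15μC, V=3.00V)
Op 1: CLOSE 2-3: Q_total=15.00, C_total=9.00, V=1.67; Q2=5.00, Q3=10.00; dissipated=2.250
Op 2: GROUND 4: Q4=0; energy lost=2.000
Op 3: GROUND 5: Q5=0; energy lost=22.500
Op 4: CLOSE 2-3: Q_total=15.00, C_total=9.00, V=1.67; Q2=5.00, Q3=10.00; dissipated=0.000
Total dissipated: 26.750 μJ

Answer: 26.75 μJ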